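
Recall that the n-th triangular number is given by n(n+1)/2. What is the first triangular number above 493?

Solve n(n+1)/2 > 493 for integer n.
The largest n with value ≤ 493 is 30 (since 465 ≤ 493 < 496), so the first above is n = 31, value 496.

496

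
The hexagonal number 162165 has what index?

285

Set n(2n−1) = 162165, giving 2n² − n − 162165 = 0.
The discriminant is 1 + 8·162165 = 1297321, and √1297321 = 1139.
So n = (1 + 1139) / 4 = 1140/4 = 285.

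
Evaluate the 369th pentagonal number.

The 369th pentagonal number is n(3n−1)/2 with n = 369.
369·(3·369 − 1)/2 = 369·1106/2 = 369·553 = 204057.

204057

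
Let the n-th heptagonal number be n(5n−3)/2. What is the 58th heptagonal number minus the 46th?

3102

58·(5·58 − 3)/2 = 8323 and 46·(5·46 − 3)/2 = 5221.
Difference: 8323 − 5221 = 3102.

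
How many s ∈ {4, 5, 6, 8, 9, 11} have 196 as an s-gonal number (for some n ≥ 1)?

s = 4: P(4, 14) = 196. ✓
s = 5: P(5, 11) = 176 and P(5, 12) = 210; 196 is not s-gonal.
s = 6: P(6, 10) = 190 and P(6, 11) = 231; 196 is not s-gonal.
s = 8: P(8, 8) = 176 and P(8, 9) = 225; 196 is not s-gonal.
s = 9: P(9, 7) = 154 and P(9, 8) = 204; 196 is not s-gonal.
s = 11: P(11, 7) = 196. ✓
Hits: s ∈ {4, 11} → 2.

2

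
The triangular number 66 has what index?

11

Set n(n+1)/2 = 66, giving n² + n − 132 = 0.
The discriminant is 1 + 8·66 = 529, and √529 = 23.
So n = (-1 + 23) / 2 = 22/2 = 11.
Check: 11·12/2 = 66. ✓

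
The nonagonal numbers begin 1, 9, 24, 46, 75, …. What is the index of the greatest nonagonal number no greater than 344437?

Solve n(7n−5)/2 ≤ 344437 for integer n.
n = 314 gives 344301 ≤ 344437, while n = 315 gives 346500 > 344437; so the answer is index 314.

314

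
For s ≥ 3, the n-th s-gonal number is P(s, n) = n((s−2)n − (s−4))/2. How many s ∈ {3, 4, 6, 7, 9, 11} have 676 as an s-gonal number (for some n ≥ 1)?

s = 3: P(3, 36) = 666 and P(3, 37) = 703; 676 is not s-gonal.
s = 4: P(4, 26) = 676. ✓
s = 6: P(6, 18) = 630 and P(6, 19) = 703; 676 is not s-gonal.
s = 7: P(7, 16) = 616 and P(7, 17) = 697; 676 is not s-gonal.
s = 9: P(9, 14) = 651 and P(9, 15) = 750; 676 is not s-gonal.
s = 11: P(11, 12) = 606 and P(11, 13) = 715; 676 is not s-gonal.
Hits: s ∈ {4} → 1.

1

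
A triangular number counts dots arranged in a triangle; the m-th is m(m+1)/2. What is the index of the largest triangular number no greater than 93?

13

Solve n(n+1)/2 ≤ 93 for integer n.
n = 13 gives 91 ≤ 93, while n = 14 gives 105 > 93; so the answer is index 13.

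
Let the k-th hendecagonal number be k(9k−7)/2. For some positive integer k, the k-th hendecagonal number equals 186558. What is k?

204

Set n(9n−7)/2 = 186558, giving 9n² − 7n − 373116 = 0.
The discriminant is 49 + 72·186558 = 13432225, and √13432225 = 3665.
So n = (7 + 3665) / 18 = 3672/18 = 204.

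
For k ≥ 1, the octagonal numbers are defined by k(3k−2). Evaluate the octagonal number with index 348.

348·(3·348 − 2) = 348·1042 = 362616.

362616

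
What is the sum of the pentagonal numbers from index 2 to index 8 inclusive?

Σ i(3i−1)/2 = (3Σi² − Σi) / 2 over i = 2..8.
Σi = 36 − 1 = 35 and Σi² = 204 − 1 = 203.
(3·203 − 1·35) / 2 = 574/2 = 287.

287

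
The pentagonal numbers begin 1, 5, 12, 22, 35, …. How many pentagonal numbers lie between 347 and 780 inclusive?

7

The n-th pentagonal number is n(3n−1)/2.
Smallest index with value ≥ 347: n = 16 (giving 376).
Largest index with value ≤ 780: n = 22 (giving 715).
Indices 16 through 22: 7 terms.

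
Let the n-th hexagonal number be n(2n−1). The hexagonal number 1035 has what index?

Set n(2n−1) = 1035, giving 2n² − n − 1035 = 0.
So n = (1 + 91) / 4 = 92/4 = 23.

23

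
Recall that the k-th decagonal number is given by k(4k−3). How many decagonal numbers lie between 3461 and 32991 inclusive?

62

The n-th decagonal number is n(4n−3).
Smallest index with value ≥ 3461: n = 30 (giving 3510).
Largest index with value ≤ 32991: n = 91 (giving 32851).
Indices 30 through 91: 62 terms.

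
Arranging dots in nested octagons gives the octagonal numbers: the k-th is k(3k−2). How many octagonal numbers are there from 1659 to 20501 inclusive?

60

The n-th octagonal number is n(3n−2).
Smallest index with value ≥ 1659: n = 24 (giving 1680).
Largest index with value ≤ 20501: n = 83 (giving 20501).
Indices 24 through 83: 60 terms.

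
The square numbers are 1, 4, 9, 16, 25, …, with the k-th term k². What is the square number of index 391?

The 391st square number is n² with n = 391.
391² = 152881.

152881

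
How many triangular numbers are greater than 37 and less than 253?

13

The n-th triangular number is n(n+1)/2.
Smallest index with value > 37: n = 9 (giving 45).
Largest index with value < 253: n = 21 (giving 231).
Indices 9 through 21: 13 terms.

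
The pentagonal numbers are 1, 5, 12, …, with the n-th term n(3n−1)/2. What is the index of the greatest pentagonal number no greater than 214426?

Solve n(3n−1)/2 ≤ 214426 for integer n.
n = 378 gives 214137 ≤ 214426, while n = 379 gives 215272 > 214426; so the answer is index 378.

378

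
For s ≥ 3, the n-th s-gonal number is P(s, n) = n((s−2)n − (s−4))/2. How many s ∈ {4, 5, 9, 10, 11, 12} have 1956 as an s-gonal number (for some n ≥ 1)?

s = 4: P(4, 44) = 1936 and P(4, 45) = 2025; 1956 is not s-gonal.
s = 5: P(5, 36) = 1926 and P(5, 37) = 2035; 1956 is not s-gonal.
s = 9: P(9, 24) = 1956. ✓
s = 10: P(10, 22) = 1870 and P(10, 23) = 2047; 1956 is not s-gonal.
s = 11: P(11, 21) = 1911 and P(11, 22) = 2101; 1956 is not s-gonal.
s = 12: P(12, 20) = 1920 and P(12, 21) = 2121; 1956 is not s-gonal.
Hits: s ∈ {9} → 1.

1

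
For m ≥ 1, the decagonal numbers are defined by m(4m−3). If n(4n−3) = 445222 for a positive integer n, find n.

334

Set n(4n−3) = 445222, giving 4n² − 3n − 445222 = 0.
The discriminant is 9 + 16·445222 = 7123561, and √7123561 = 2669.
So n = (3 + 2669) / 8 = 2672/8 = 334.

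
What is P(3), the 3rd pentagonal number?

3·(3·3 − 1)/2 = 3·8/2 = 3·4 = 12.

12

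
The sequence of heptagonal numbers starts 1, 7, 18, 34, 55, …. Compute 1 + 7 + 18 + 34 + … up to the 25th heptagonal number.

Σ i(5i−3)/2 = (5Σi² − 3Σi) / 2 over i = 1..25.
Σi = 325 and Σi² = 5525.
(5·5525 − 3·325) / 2 = 26650/2 = 13325.

13325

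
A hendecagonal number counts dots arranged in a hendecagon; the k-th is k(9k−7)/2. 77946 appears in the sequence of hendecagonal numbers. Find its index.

132

Set n(9n−7)/2 = 77946, giving 9n² − 7n − 155892 = 0.
So n = (7 + 2369) / 18 = 2376/18 = 132.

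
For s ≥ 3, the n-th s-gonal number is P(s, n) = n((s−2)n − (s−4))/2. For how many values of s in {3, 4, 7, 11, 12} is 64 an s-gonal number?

s = 3: P(3, 10) = 55 and P(3, 11) = 66; 64 is not s-gonal.
s = 4: P(4, 8) = 64. ✓
s = 7: P(7, 5) = 55 and P(7, 6) = 81; 64 is not s-gonal.
s = 11: P(11, 4) = 58 and P(11, 5) = 95; 64 is not s-gonal.
s = 12: P(12, 4) = 64. ✓
Hits: s ∈ {4, 12} → 2.

2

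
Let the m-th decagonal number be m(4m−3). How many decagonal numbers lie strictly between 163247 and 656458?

The n-th decagonal number is n(4n−3).
Smallest index with value > 163247: n = 203 (giving 164227).
Largest index with value < 656458: n = 405 (giving 654885).
Indices 203 through 405: 203 terms.

203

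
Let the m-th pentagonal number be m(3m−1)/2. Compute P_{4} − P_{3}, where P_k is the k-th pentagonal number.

10

Consecutive pentagonal numbers differ by 3n − 2: here 3·4 − 2 = 10.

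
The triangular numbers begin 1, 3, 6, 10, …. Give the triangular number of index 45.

1035

The 45th triangular number is n(n+1)/2 with n = 45.
45·46/2 = 2070/2 = 1035.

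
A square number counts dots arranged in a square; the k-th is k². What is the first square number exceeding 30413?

30625

Solve n² > 30413 for integer n.
The largest n with value ≤ 30413 is 174 (since 30276 ≤ 30413 < 30625), so the first above is n = 175, value 30625.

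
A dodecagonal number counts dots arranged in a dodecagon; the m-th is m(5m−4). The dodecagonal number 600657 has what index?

347

Set n(5n−4) = 600657, giving 5n² − 4n − 600657 = 0.
The discriminant is 16 + 20·600657 = 12013156, and √12013156 = 3466.
So n = (4 + 3466) / 10 = 3470/10 = 347.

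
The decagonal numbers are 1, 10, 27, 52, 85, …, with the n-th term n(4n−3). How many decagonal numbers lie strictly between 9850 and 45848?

The n-th decagonal number is n(4n−3).
Smallest index with value > 9850: n = 51 (giving 10251).
Largest index with value < 45848: n = 107 (giving 45475).
Indices 51 through 107: 57 terms.

57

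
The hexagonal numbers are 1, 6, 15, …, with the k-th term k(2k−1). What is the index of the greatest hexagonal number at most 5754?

Solve n(2n−1) ≤ 5754 for integer n.
n = 53 gives 5565 ≤ 5754, while n = 54 gives 5778 > 5754; so the answer is index 53.

53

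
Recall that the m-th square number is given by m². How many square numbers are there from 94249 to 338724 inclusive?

The n-th square number is n².
Smallest index with value ≥ 94249: n = 307 (giving 94249).
Largest index with value ≤ 338724: n = 582 (giving 338724).
Indices 307 through 582: 276 terms.

276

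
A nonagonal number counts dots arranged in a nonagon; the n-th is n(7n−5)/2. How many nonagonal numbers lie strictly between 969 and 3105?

The n-th nonagonal number is n(7n−5)/2.
Smallest index with value > 969: n = 18 (giving 1089).
Largest index with value < 3105: n = 30 (giving 3075).
Indices 18 through 30: 13 terms.

13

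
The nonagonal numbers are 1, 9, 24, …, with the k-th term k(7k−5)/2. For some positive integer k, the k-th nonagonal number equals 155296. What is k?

Set n(7n−5)/2 = 155296, giving 7n² − 5n − 310592 = 0.
So n = (5 + 2949) / 14 = 2954/14 = 211.
Check: 211·(7·211 − 5)/2 = 155296. ✓

211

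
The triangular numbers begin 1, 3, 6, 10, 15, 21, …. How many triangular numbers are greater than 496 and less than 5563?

The n-th triangular number is n(n+1)/2.
Smallest index with value > 496: n = 32 (giving 528).
Largest index with value < 5563: n = 104 (giving 5460).
Indices 32 through 104: 73 terms.

73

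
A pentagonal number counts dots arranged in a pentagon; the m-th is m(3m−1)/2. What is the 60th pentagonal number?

The 60th pentagonal number is n(3n−1)/2 with n = 60.
60·(3·60 − 1)/2 = 60·179/2 = 5370.

5370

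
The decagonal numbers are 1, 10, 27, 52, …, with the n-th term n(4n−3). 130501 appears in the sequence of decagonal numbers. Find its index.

181

Set n(4n−3) = 130501, giving 4n² − 3n − 130501 = 0.
So n = (3 + 1445) / 8 = 1448/8 = 181.
Check: 181·(4·181 − 3) = 130501. ✓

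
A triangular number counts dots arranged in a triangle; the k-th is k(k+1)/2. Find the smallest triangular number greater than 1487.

Solve n(n+1)/2 > 1487 for integer n.
The largest n with value ≤ 1487 is 54 (since 1485 ≤ 1487 < 1540), so the first above is n = 55, value 1540.

1540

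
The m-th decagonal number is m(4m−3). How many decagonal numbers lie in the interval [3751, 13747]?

29

The n-th decagonal number is n(4n−3).
Smallest index with value ≥ 3751: n = 31 (giving 3751).
Largest index with value ≤ 13747: n = 59 (giving 13747).
Indices 31 through 59: 29 terms.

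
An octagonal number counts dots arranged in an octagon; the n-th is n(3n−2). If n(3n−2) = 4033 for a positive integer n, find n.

37

Set n(3n−2) = 4033, giving 3n² − 2n − 4033 = 0.
The discriminant is 4 + 12·4033 = 48400, and √48400 = 220.
So n = (2 + 220) / 6 = 222/6 = 37.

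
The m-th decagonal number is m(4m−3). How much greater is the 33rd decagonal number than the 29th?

980

33·(4·33 − 3) = 4257 and 29·(4·29 − 3) = 3277.
Difference: 4257 − 3277 = 980.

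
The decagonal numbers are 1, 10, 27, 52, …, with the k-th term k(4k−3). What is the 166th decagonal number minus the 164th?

2634

166·(4·166 − 3) = 109726 and 164·(4·164 − 3) = 107092.
Difference: 109726 − 107092 = 2634.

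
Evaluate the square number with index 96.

9216

The 96th square number is n² with n = 96.
96² = 9216.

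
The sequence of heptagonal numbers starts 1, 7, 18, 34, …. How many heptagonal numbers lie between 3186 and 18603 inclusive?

51

The n-th heptagonal number is n(5n−3)/2.
Smallest index with value ≥ 3186: n = 36 (giving 3186).
Largest index with value ≤ 18603: n = 86 (giving 18361).
Indices 36 through 86: 51 terms.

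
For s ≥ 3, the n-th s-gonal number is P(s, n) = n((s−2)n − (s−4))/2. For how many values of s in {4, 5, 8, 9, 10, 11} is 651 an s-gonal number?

2

s = 4: P(4, 25) = 625 and P(4, 26) = 676; 651 is not s-gonal.
s = 5: P(5, 21) = 651. ✓
s = 8: P(8, 15) = 645 and P(8, 16) = 736; 651 is not s-gonal.
s = 9: P(9, 14) = 651. ✓
s = 10: P(10, 13) = 637 and P(10, 14) = 742; 651 is not s-gonal.
s = 11: P(11, 12) = 606 and P(11, 13) = 715; 651 is not s-gonal.
Hits: s ∈ {5, 9} → 2.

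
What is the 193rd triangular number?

18721

The 193rd triangular number is n(n+1)/2 with n = 193.
193·194/2 = 37442/2 = 18721.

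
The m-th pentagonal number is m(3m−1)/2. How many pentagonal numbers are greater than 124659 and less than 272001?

137

The n-th pentagonal number is n(3n−1)/2.
Smallest index with value > 124659: n = 289 (giving 125137).
Largest index with value < 272001: n = 425 (giving 270725).
Indices 289 through 425: 137 terms.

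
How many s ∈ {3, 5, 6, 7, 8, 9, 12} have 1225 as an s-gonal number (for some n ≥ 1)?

s = 3: P(3, 49) = 1225. ✓
s = 5: P(5, 28) = 1162 and P(5, 29) = 1247; 1225 is not s-gonal.
s = 6: P(6, 25) = 1225. ✓
s = 7: P(7, 22) = 1177 and P(7, 23) = 1288; 1225 is not s-gonal.
s = 8: P(8, 20) = 1160 and P(8, 21) = 1281; 1225 is not s-gonal.
s = 9: P(9, 19) = 1216 and P(9, 20) = 1350; 1225 is not s-gonal.
s = 12: P(12, 16) = 1216 and P(12, 17) = 1377; 1225 is not s-gonal.
Hits: s ∈ {3, 6} → 2.

2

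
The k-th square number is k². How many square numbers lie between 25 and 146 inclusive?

8

The n-th square number is n².
Smallest index with value ≥ 25: n = 5 (giving 25).
Largest index with value ≤ 146: n = 12 (giving 144).
Indices 5 through 12: 8 terms.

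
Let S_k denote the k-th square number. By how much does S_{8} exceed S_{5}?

39

8² = 64 and 5² = 25.
Difference: 64 − 25 = 39.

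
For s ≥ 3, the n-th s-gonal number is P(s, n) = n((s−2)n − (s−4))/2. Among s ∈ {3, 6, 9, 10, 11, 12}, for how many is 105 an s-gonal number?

s = 3: P(3, 14) = 105. ✓
s = 6: P(6, 7) = 91 and P(6, 8) = 120; 105 is not s-gonal.
s = 9: P(9, 5) = 75 and P(9, 6) = 111; 105 is not s-gonal.
s = 10: P(10, 5) = 85 and P(10, 6) = 126; 105 is not s-gonal.
s = 11: P(11, 5) = 95 and P(11, 6) = 141; 105 is not s-gonal.
s = 12: P(12, 5) = 105. ✓
Hits: s ∈ {3, 12} → 2.

2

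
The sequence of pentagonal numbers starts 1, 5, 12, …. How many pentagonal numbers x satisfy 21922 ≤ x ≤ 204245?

248

The n-th pentagonal number is n(3n−1)/2.
Smallest index with value ≥ 21922: n = 122 (giving 22265).
Largest index with value ≤ 204245: n = 369 (giving 204057).
Indices 122 through 369: 248 terms.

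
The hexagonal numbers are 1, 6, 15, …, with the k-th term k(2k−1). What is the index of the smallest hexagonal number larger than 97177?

Solve n(2n−1) > 97177 for integer n.
The largest n with value ≤ 97177 is 220 (since 96580 ≤ 97177 < 97461), so the first above is n = 221, value 97461.

221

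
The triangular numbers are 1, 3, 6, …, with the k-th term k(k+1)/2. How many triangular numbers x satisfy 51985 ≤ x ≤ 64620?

38

The n-th triangular number is n(n+1)/2.
Smallest index with value ≥ 51985: n = 322 (giving 52003).
Largest index with value ≤ 64620: n = 359 (giving 64620).
Indices 322 through 359: 38 terms.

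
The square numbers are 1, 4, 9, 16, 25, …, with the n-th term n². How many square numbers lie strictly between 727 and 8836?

The n-th square number is n².
Smallest index with value > 727: n = 27 (giving 729).
Largest index with value < 8836: n = 93 (giving 8649).
Indices 27 through 93: 67 terms.

67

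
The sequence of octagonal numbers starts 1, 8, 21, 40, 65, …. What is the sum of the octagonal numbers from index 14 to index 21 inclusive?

7196

Σ i(3i−2) = 3Σi² − 2Σi over i = 14..21.
Σi = 231 − 91 = 140 and Σi² = 3311 − 819 = 2492.
3·2492 − 2·140 = 7196.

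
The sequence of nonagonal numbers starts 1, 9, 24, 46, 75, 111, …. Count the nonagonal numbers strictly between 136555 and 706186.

The n-th nonagonal number is n(7n−5)/2.
Smallest index with value > 136555: n = 198 (giving 136719).
Largest index with value < 706186: n = 449 (giving 704481).
Indices 198 through 449: 252 terms.

252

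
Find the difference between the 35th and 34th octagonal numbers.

205

Consecutive octagonal numbers differ by 6n − 5: here 6·35 − 5 = 205.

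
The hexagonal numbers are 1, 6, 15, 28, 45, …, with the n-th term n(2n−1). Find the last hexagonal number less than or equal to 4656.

4560

Solve n(2n−1) ≤ 4656 for integer n.
n = 48 gives 4560 ≤ 4656, while n = 49 gives 4753 > 4656; so the answer is 4560.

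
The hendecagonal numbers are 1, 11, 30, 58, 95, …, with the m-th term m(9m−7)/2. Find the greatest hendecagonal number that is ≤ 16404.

Solve n(9n−7)/2 ≤ 16404 for integer n.
n = 60 gives 15990 ≤ 16404, while n = 61 gives 16531 > 16404; so the answer is 15990.

15990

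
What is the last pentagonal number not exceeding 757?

715

Solve n(3n−1)/2 ≤ 757 for integer n.
n = 22 gives 715 ≤ 757, while n = 23 gives 782 > 757; so the answer is 715.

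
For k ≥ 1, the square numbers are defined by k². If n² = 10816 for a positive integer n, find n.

104

We need n² = 10816, so n = √10816 = 104.
Check: 104² = 10816. ✓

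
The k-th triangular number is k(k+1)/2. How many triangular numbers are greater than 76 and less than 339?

The n-th triangular number is n(n+1)/2.
Smallest index with value > 76: n = 12 (giving 78).
Largest index with value < 339: n = 25 (giving 325).
Indices 12 through 25: 14 terms.

14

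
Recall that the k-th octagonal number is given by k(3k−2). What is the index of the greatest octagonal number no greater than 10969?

60

Solve n(3n−2) ≤ 10969 for integer n.
n = 60 gives 10680 ≤ 10969, while n = 61 gives 11041 > 10969; so the answer is index 60.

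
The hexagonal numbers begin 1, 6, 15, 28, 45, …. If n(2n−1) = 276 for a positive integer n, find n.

Set n(2n−1) = 276, giving 2n² − n − 276 = 0.
The discriminant is 1 + 8·276 = 2209, and √2209 = 47.
So n = (1 + 47) / 4 = 48/4 = 12.
Check: 12·(2·12 − 1) = 276. ✓

12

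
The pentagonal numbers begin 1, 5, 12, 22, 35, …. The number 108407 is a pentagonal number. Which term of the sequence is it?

269

Set n(3n−1)/2 = 108407, giving 3n² − n − 216814 = 0.
So n = (1 + 1613) / 6 = 1614/6 = 269.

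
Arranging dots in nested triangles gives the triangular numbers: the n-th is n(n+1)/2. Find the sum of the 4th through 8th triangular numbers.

110

Σ i(i+1)/2 = (Σi² + Σi) / 2 over i = 4..8.
Σi = 36 − 6 = 30 and Σi² = 204 − 14 = 190.
(1·190 + 1·30) / 2 = 220/2 = 110.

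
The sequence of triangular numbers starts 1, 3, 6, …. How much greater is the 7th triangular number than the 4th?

18

7·8/2 = 28 and 4·5/2 = 10.
Difference: 28 − 10 = 18.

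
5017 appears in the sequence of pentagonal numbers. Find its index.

58

Set n(3n−1)/2 = 5017, giving 3n² − n − 10034 = 0.
So n = (1 + 347) / 6 = 348/6 = 58.
Check: 58·(3·58 − 1)/2 = 5017. ✓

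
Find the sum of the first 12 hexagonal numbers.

1222

Σ i(2i−1) = 2Σi² − Σi over i = 1..12.
Σi = 78 and Σi² = 650.
2·650 − 1·78 = 1222.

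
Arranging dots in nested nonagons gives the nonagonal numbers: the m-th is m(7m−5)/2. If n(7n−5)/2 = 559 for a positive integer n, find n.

Set n(7n−5)/2 = 559, giving 7n² − 5n − 1118 = 0.
The discriminant is 25 + 56·559 = 31329, and √31329 = 177.
So n = (5 + 177) / 14 = 182/14 = 13.

13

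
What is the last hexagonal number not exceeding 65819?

65341

Solve n(2n−1) ≤ 65819 for integer n.
n = 181 gives 65341 ≤ 65819, while n = 182 gives 66066 > 65819; so the answer is 65341.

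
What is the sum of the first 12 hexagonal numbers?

1222

Σ i(2i−1) = 2Σi² − Σi over i = 1..12.
Σi = 78 and Σi² = 650.
2·650 − 1·78 = 1222.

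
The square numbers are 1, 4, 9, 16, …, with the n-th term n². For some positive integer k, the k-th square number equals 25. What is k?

5

We need n² = 25, so n = √25 = 5.
Check: 5² = 25. ✓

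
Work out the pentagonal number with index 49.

3577

The 49th pentagonal number is n(3n−1)/2 with n = 49.
49·(3·49 − 1)/2 = 49·146/2 = 49·73 = 3577.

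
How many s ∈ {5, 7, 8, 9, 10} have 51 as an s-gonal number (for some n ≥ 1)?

s = 5: P(5, 6) = 51. ✓
s = 7: P(7, 4) = 34 and P(7, 5) = 55; 51 is not s-gonal.
s = 8: P(8, 4) = 40 and P(8, 5) = 65; 51 is not s-gonal.
s = 9: P(9, 4) = 46 and P(9, 5) = 75; 51 is not s-gonal.
s = 10: P(10, 3) = 27 and P(10, 4) = 52; 51 is not s-gonal.
Hits: s ∈ {5} → 1.

1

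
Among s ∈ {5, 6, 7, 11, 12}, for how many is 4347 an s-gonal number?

s = 5: P(5, 54) = 4347. ✓
s = 6: P(6, 46) = 4186 and P(6, 47) = 4371; 4347 is not s-gonal.
s = 7: P(7, 42) = 4347. ✓
s = 11: P(11, 31) = 4216 and P(11, 32) = 4496; 4347 is not s-gonal.
s = 12: P(12, 29) = 4089 and P(12, 30) = 4380; 4347 is not s-gonal.
Hits: s ∈ {5, 7} → 2.

2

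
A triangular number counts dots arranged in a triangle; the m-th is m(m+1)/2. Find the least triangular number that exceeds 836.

861

Solve n(n+1)/2 > 836 for integer n.
The largest n with value ≤ 836 is 40 (since 820 ≤ 836 < 861), so the first above is n = 41, value 861.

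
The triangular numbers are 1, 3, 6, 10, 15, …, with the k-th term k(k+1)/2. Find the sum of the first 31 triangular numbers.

Σ i(i+1)/2 = (Σi² + Σi) / 2 over i = 1..31.
Σi = 496 and Σi² = 10416.
(1·10416 + 1·496) / 2 = 10912/2 = 5456.

5456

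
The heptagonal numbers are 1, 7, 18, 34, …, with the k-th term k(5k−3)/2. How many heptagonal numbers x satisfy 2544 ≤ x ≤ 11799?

The n-th heptagonal number is n(5n−3)/2.
Smallest index with value ≥ 2544: n = 33 (giving 2673).
Largest index with value ≤ 11799: n = 69 (giving 11799).
Indices 33 through 69: 37 terms.

37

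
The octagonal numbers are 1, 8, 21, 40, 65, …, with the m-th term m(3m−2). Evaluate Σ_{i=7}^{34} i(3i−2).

39634

Σ i(3i−2) = 3Σi² − 2Σi over i = 7..34.
Σi = 595 − 21 = 574 and Σi² = 13685 − 91 = 13594.
3·13594 − 2·574 = 39634.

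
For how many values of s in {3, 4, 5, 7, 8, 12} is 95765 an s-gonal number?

s = 3: P(3, 437) = 95703 and P(3, 438) = 96141; 95765 is not s-gonal.
s = 4: P(4, 309) = 95481 and P(4, 310) = 96100; 95765 is not s-gonal.
s = 5: P(5, 252) = 95130 and P(5, 253) = 95887; 95765 is not s-gonal.
s = 7: P(7, 196) = 95746 and P(7, 197) = 96727; 95765 is not s-gonal.
s = 8: P(8, 179) = 95765. ✓
s = 12: P(12, 138) = 94668 and P(12, 139) = 96049; 95765 is not s-gonal.
Hits: s ∈ {8} → 1.

1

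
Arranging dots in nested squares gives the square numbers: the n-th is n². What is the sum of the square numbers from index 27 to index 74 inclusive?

131624

Σ_{i=27}^{74} i² = 137825 − 6201 = 131624.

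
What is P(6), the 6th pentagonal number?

51

The 6th pentagonal number is n(3n−1)/2 with n = 6.
6·(3·6 − 1)/2 = 6·17/2 = 51.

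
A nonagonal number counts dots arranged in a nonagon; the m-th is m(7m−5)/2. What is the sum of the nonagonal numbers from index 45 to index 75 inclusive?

Σ i(7i−5)/2 = (7Σi² − 5Σi) / 2 over i = 45..75.
Σi = 2850 − 990 = 1860 and Σi² = 143450 − 29370 = 114080.
(7·114080 − 5·1860) / 2 = 789260/2 = 394630.

394630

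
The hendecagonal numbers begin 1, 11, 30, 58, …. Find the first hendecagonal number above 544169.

Solve n(9n−7)/2 > 544169 for integer n.
The largest n with value ≤ 544169 is 348 (since 543750 ≤ 544169 < 546883), so the first above is n = 349, value 546883.

546883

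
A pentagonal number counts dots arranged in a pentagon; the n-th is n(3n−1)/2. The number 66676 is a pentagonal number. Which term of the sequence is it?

211

Set n(3n−1)/2 = 66676, giving 3n² − n − 133352 = 0.
The discriminant is 1 + 24·66676 = 1600225, and √1600225 = 1265.
So n = (1 + 1265) / 6 = 1266/6 = 211.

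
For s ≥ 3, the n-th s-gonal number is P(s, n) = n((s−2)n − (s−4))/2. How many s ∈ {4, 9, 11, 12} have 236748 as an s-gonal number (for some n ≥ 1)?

1

s = 4: P(4, 486) = 236196 and P(4, 487) = 237169; 236748 is not s-gonal.
s = 9: P(9, 260) = 235950 and P(9, 261) = 237771; 236748 is not s-gonal.
s = 11: P(11, 229) = 235183 and P(11, 230) = 237245; 236748 is not s-gonal.
s = 12: P(12, 218) = 236748. ✓
Hits: s ∈ {12} → 1.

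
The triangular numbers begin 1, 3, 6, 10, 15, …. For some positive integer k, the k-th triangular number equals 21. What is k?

6

Set n(n+1)/2 = 21, giving n² + n − 42 = 0.
The discriminant is 1 + 8·21 = 169, and √169 = 13.
So n = (-1 + 13) / 2 = 12/2 = 6.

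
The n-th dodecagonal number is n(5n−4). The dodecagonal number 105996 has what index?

Set n(5n−4) = 105996, giving 5n² − 4n − 105996 = 0.
The discriminant is 16 + 20·105996 = 2119936, and √2119936 = 1456.
So n = (4 + 1456) / 10 = 1460/10 = 146.
Check: 146·(5·146 − 4) = 105996. ✓

146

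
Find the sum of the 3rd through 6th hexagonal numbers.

Σ i(2i−1) = 2Σi² − Σi over i = 3..6.
Σi = 21 − 3 = 18 and Σi² = 91 − 5 = 86.
2·86 − 1·18 = 154.

154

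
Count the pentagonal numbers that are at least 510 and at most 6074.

45

The n-th pentagonal number is n(3n−1)/2.
Smallest index with value ≥ 510: n = 19 (giving 532).
Largest index with value ≤ 6074: n = 63 (giving 5922).
Indices 19 through 63: 45 terms.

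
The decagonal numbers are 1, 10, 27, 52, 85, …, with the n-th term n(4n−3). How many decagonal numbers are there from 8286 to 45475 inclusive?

62

The n-th decagonal number is n(4n−3).
Smallest index with value ≥ 8286: n = 46 (giving 8326).
Largest index with value ≤ 45475: n = 107 (giving 45475).
Indices 46 through 107: 62 terms.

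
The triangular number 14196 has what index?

168

Set n(n+1)/2 = 14196, giving n² + n − 28392 = 0.
The discriminant is 1 + 8·14196 = 113569, and √113569 = 337.
So n = (-1 + 337) / 2 = 336/2 = 168.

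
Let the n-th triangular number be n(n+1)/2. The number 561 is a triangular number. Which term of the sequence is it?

33

Set n(n+1)/2 = 561, giving n² + n − 1122 = 0.
The discriminant is 1 + 8·561 = 4489, and √4489 = 67.
So n = (-1 + 67) / 2 = 66/2 = 33.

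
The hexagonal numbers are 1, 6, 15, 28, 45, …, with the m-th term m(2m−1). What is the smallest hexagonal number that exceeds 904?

946

Solve n(2n−1) > 904 for integer n.
The largest n with value ≤ 904 is 21 (since 861 ≤ 904 < 946), so the first above is n = 22, value 946.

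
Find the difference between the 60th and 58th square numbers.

236

60² = 3600 and 58² = 3364.
Difference: 3600 − 3364 = 236.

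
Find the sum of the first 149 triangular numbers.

562475

Σ i(i+1)/2 = (Σi² + Σi) / 2 over i = 1..149.
Σi = 11175 and Σi² = 1113775.
(1·1113775 + 1·11175) / 2 = 1124950/2 = 562475.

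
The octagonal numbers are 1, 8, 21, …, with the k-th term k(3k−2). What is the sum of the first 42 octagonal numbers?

Σ i(3i−2) = 3Σi² − 2Σi over i = 1..42.
Σi = 903 and Σi² = 25585.
3·25585 − 2·903 = 74949.

74949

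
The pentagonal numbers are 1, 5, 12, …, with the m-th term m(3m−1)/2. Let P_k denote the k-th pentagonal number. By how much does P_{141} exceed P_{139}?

839

141·(3·141 − 1)/2 = 29751 and 139·(3·139 − 1)/2 = 28912.
Difference: 29751 − 28912 = 839.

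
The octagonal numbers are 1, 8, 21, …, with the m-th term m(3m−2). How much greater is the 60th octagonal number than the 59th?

355

Consecutive octagonal numbers differ by 6n − 5: here 6·60 − 5 = 355.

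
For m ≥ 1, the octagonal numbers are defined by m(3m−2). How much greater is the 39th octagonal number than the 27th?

2352

39·(3·39 − 2) = 4485 and 27·(3·27 − 2) = 2133.
Difference: 4485 − 2133 = 2352.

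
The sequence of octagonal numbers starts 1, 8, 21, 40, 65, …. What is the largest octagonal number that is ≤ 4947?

Solve n(3n−2) ≤ 4947 for integer n.
n = 40 gives 4720 ≤ 4947, while n = 41 gives 4961 > 4947; so the answer is 4720.

4720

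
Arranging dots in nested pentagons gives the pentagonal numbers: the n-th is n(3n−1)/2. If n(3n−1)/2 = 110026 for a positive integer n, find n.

Set n(3n−1)/2 = 110026, giving 3n² − n − 220052 = 0.
The discriminant is 1 + 24·110026 = 2640625, and √2640625 = 1625.
So n = (1 + 1625) / 6 = 1626/6 = 271.

271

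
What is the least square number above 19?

25

Solve n² > 19 for integer n.
The largest n with value ≤ 19 is 4 (since 16 ≤ 19 < 25), so the first above is n = 5, value 25.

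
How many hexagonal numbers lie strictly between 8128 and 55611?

102

The n-th hexagonal number is n(2n−1).
Smallest index with value > 8128: n = 65 (giving 8385).
Largest index with value < 55611: n = 166 (giving 54946).
Indices 65 through 166: 102 terms.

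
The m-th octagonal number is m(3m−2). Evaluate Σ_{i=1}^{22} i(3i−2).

10879

Σ i(3i−2) = 3Σi² − 2Σi over i = 1..22.
Σi = 253 and Σi² = 3795.
3·3795 − 2·253 = 10879.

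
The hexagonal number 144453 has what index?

Set n(2n−1) = 144453, giving 2n² − n − 144453 = 0.
The discriminant is 1 + 8·144453 = 1155625, and √1155625 = 1075.
So n = (1 + 1075) / 4 = 1076/4 = 269.

269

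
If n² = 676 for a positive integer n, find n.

26

We need n² = 676, so n = √676 = 26.
Check: 26² = 676. ✓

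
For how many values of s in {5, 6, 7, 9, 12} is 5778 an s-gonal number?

1

s = 5: P(5, 62) = 5735 and P(5, 63) = 5922; 5778 is not s-gonal.
s = 6: P(6, 54) = 5778. ✓
s = 7: P(7, 48) = 5688 and P(7, 49) = 5929; 5778 is not s-gonal.
s = 9: P(9, 40) = 5500 and P(9, 41) = 5781; 5778 is not s-gonal.
s = 12: P(12, 34) = 5644 and P(12, 35) = 5985; 5778 is not s-gonal.
Hits: s ∈ {6} → 1.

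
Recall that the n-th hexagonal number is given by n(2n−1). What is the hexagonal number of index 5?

The 5th hexagonal number is n(2n−1) with n = 5.
5·(2·5 − 1) = 5·9 = 45.

45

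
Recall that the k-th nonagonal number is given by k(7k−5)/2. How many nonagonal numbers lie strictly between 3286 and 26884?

The n-th nonagonal number is n(7n−5)/2.
Smallest index with value > 3286: n = 32 (giving 3504).
Largest index with value < 26884: n = 87 (giving 26274).
Indices 32 through 87: 56 terms.

56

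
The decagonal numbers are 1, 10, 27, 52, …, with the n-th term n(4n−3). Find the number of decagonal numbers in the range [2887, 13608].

31

The n-th decagonal number is n(4n−3).
Smallest index with value ≥ 2887: n = 28 (giving 3052).
Largest index with value ≤ 13608: n = 58 (giving 13282).
Indices 28 through 58: 31 terms.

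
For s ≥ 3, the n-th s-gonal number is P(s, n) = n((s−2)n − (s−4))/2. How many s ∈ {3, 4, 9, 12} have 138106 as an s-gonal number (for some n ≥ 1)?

1

s = 3: P(3, 525) = 138075 and P(3, 526) = 138601; 138106 is not s-gonal.
s = 4: P(4, 371) = 137641 and P(4, 372) = 138384; 138106 is not s-gonal.
s = 9: P(9, 199) = 138106. ✓
s = 12: P(12, 166) = 137116 and P(12, 167) = 138777; 138106 is not s-gonal.
Hits: s ∈ {9} → 1.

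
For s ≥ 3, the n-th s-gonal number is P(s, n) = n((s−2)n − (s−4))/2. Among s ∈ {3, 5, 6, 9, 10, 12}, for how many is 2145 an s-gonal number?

s = 3: P(3, 65) = 2145. ✓
s = 5: P(5, 37) = 2035 and P(5, 38) = 2147; 2145 is not s-gonal.
s = 6: P(6, 33) = 2145. ✓
s = 9: P(9, 25) = 2125 and P(9, 26) = 2301; 2145 is not s-gonal.
s = 10: P(10, 23) = 2047 and P(10, 24) = 2232; 2145 is not s-gonal.
s = 12: P(12, 21) = 2121 and P(12, 22) = 2332; 2145 is not s-gonal.
Hits: s ∈ {3, 6} → 2.

2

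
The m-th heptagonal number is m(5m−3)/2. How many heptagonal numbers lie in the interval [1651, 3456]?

The n-th heptagonal number is n(5n−3)/2.
Smallest index with value ≥ 1651: n = 26 (giving 1651).
Largest index with value ≤ 3456: n = 37 (giving 3367).
Indices 26 through 37: 12 terms.

12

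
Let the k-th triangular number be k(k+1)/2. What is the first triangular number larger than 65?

66

Solve n(n+1)/2 > 65 for integer n.
The largest n with value ≤ 65 is 10 (since 55 ≤ 65 < 66), so the first above is n = 11, value 66.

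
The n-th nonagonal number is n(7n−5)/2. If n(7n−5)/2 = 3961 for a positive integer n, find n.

Set n(7n−5)/2 = 3961, giving 7n² − 5n − 7922 = 0.
The discriminant is 25 + 56·3961 = 221841, and √221841 = 471.
So n = (5 + 471) / 14 = 476/14 = 34.
Check: 34·(7·34 − 5)/2 = 3961. ✓

34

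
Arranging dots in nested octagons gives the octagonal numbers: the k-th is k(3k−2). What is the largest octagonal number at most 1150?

Solve n(3n−2) ≤ 1150 for integer n.
n = 19 gives 1045 ≤ 1150, while n = 20 gives 1160 > 1150; so the answer is 1045.

1045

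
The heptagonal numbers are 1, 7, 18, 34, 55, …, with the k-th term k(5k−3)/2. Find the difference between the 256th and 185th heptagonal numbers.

256·(5·256 − 3)/2 = 163456 and 185·(5·185 − 3)/2 = 85285.
Difference: 163456 − 85285 = 78171.

78171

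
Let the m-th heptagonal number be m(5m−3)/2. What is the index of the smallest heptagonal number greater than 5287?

Solve n(5n−3)/2 > 5287 for integer n.
The largest n with value ≤ 5287 is 46 (since 5221 ≤ 5287 < 5452), so the first above is n = 47, value 5452.

47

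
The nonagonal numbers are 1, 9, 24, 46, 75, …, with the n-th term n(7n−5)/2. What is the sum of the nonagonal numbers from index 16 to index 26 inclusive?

Σ i(7i−5)/2 = (7Σi² − 5Σi) / 2 over i = 16..26.
Σi = 351 − 120 = 231 and Σi² = 6201 − 1240 = 4961.
(7·4961 − 5·231) / 2 = 33572/2 = 16786.

16786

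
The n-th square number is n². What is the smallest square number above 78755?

Solve n² > 78755 for integer n.
The largest n with value ≤ 78755 is 280 (since 78400 ≤ 78755 < 78961), so the first above is n = 281, value 78961.

78961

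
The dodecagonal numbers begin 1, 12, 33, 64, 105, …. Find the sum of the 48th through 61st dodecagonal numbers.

Σ i(5i−4) = 5Σi² − 4Σi over i = 48..61.
Σi = 1891 − 1128 = 763 and Σi² = 77531 − 35720 = 41811.
5·41811 − 4·763 = 206003.

206003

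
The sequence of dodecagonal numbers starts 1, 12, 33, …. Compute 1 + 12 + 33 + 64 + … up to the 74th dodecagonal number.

Σ i(5i−4) = 5Σi² − 4Σi over i = 1..74.
Σi = 2775 and Σi² = 137825.
5·137825 − 4·2775 = 678025.

678025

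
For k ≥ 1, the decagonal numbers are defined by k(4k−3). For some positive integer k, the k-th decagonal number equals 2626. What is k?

26

Set n(4n−3) = 2626, giving 4n² − 3n − 2626 = 0.
The discriminant is 9 + 16·2626 = 42025, and √42025 = 205.
So n = (3 + 205) / 8 = 208/8 = 26.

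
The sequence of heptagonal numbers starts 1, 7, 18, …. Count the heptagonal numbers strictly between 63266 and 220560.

The n-th heptagonal number is n(5n−3)/2.
Smallest index with value > 63266: n = 160 (giving 63760).
Largest index with value < 220560: n = 297 (giving 220077).
Indices 160 through 297: 138 terms.

138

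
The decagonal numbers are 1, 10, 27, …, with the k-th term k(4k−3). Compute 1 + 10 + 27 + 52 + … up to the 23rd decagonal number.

Σ i(4i−3) = 4Σi² − 3Σi over i = 1..23.
Σi = 276 and Σi² = 4324.
4·4324 − 3·276 = 16468.

16468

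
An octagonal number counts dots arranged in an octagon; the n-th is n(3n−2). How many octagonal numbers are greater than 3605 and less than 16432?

39

The n-th octagonal number is n(3n−2).
Smallest index with value > 3605: n = 36 (giving 3816).
Largest index with value < 16432: n = 74 (giving 16280).
Indices 36 through 74: 39 terms.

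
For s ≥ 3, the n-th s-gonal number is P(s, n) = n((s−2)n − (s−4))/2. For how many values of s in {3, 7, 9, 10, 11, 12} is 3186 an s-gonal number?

s = 3: P(3, 79) = 3160 and P(3, 80) = 3240; 3186 is not s-gonal.
s = 7: P(7, 36) = 3186. ✓
s = 9: P(9, 30) = 3075 and P(9, 31) = 3286; 3186 is not s-gonal.
s = 10: P(10, 28) = 3052 and P(10, 29) = 3277; 3186 is not s-gonal.
s = 11: P(11, 27) = 3186. ✓
s = 12: P(12, 25) = 3025 and P(12, 26) = 3276; 3186 is not s-gonal.
Hits: s ∈ {7, 11} → 2.

2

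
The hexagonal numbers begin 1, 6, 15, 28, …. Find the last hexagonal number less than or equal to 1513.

Solve n(2n−1) ≤ 1513 for integer n.
n = 27 gives 1431 ≤ 1513, while n = 28 gives 1540 > 1513; so the answer is 1431.

1431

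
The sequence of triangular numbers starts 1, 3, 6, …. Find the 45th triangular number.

1035

The 45th triangular number is n(n+1)/2 with n = 45.
45·46/2 = 2070/2 = 1035.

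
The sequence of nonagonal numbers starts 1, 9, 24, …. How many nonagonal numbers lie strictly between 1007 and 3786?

16

The n-th nonagonal number is n(7n−5)/2.
Smallest index with value > 1007: n = 18 (giving 1089).
Largest index with value < 3786: n = 33 (giving 3729).
Indices 18 through 33: 16 terms.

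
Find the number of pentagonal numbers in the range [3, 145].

9

The n-th pentagonal number is n(3n−1)/2.
Smallest index with value ≥ 3: n = 2 (giving 5).
Largest index with value ≤ 145: n = 10 (giving 145).
Indices 2 through 10: 9 terms.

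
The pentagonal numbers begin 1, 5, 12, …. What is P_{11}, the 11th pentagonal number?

11·(3·11 − 1)/2 = 11·32/2 = 11·16 = 176.

176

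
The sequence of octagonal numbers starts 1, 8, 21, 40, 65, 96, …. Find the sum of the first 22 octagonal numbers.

10879

Σ i(3i−2) = 3Σi² − 2Σi over i = 1..22.
Σi = 253 and Σi² = 3795.
3·3795 − 2·253 = 10879.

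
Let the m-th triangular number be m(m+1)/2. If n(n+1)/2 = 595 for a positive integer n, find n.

Set n(n+1)/2 = 595, giving n² + n − 1190 = 0.
So n = (-1 + 69) / 2 = 68/2 = 34.
Check: 34·35/2 = 595. ✓

34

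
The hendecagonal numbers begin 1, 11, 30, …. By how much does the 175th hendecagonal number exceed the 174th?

1567

Consecutive hendecagonal numbers differ by 9n − 8: here 9·175 − 8 = 1567.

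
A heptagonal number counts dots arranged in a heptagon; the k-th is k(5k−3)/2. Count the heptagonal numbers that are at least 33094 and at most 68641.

51

The n-th heptagonal number is n(5n−3)/2.
Smallest index with value ≥ 33094: n = 116 (giving 33466).
Largest index with value ≤ 68641: n = 166 (giving 68641).
Indices 116 through 166: 51 terms.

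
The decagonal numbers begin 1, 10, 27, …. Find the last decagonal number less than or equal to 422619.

421525

Solve n(4n−3) ≤ 422619 for integer n.
n = 325 gives 421525 ≤ 422619, while n = 326 gives 424126 > 422619; so the answer is 421525.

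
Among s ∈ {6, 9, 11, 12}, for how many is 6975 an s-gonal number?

s = 6: P(6, 59) = 6903 and P(6, 60) = 7140; 6975 is not s-gonal.
s = 9: P(9, 45) = 6975. ✓
s = 11: P(11, 39) = 6708 and P(11, 40) = 7060; 6975 is not s-gonal.
s = 12: P(12, 37) = 6697 and P(12, 38) = 7068; 6975 is not s-gonal.
Hits: s ∈ {9} → 1.

1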